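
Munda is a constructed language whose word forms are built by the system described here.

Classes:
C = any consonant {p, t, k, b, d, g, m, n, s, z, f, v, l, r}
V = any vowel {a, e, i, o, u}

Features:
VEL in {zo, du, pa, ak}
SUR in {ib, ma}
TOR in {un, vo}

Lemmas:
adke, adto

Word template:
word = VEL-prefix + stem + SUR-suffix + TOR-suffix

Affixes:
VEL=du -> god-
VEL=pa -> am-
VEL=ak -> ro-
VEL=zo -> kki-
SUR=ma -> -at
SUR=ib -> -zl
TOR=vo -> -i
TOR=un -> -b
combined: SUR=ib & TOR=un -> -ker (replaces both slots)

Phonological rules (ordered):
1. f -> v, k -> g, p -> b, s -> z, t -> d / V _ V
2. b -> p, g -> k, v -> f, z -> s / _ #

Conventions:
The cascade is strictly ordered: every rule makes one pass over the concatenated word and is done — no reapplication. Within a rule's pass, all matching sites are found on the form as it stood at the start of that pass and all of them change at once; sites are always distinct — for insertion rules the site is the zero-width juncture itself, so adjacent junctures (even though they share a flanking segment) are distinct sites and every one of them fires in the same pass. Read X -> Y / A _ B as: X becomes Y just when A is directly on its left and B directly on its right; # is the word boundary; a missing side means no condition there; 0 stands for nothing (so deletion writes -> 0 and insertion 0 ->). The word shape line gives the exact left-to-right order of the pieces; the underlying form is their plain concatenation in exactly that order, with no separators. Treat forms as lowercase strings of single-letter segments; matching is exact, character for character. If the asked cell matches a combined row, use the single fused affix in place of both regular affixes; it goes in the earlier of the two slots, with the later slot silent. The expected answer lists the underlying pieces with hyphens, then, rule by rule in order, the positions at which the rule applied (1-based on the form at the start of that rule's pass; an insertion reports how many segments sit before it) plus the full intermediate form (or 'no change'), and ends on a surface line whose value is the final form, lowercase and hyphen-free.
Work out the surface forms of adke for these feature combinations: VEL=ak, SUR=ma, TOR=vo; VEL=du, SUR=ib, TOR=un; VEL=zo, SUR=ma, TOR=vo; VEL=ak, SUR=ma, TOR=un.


cell VEL=ak, SUR=ma, TOR=vo:
underlying: ro-adke-at-i
1. f -> v, k -> g, p -> b, s -> z, t -> d / V _ V: fires at position(s) 8: roadkeadi
2. b -> p, g -> k, v -> f, z -> s / _ #: no change
surface: roadkeadi

cell VEL=du, SUR=ib, TOR=un:
underlying: god-adke-ker
1. f -> v, k -> g, p -> b, s -> z, t -> d / V _ V: fires at position(s) 8: godadkeger
2. b -> p, g -> k, v -> f, z -> s / _ #: no change
surface: godadkeger

cell VEL=zo, SUR=ma, TOR=vo:
underlying: kki-adke-at-i
1. f -> v, k -> g, p -> b, s -> z, t -> d / V _ V: fires at position(s) 9: kkiadkeadi
2. b -> p, g -> k, v -> f, z -> s / _ #: no change
surface: kkiadkeadi

cell VEL=ak, SUR=ma, TOR=un:
underlying: ro-adke-at-b
1. f -> v, k -> g, p -> b, s -> z, t -> d / V _ V: no change
2. b -> p, g -> k, v -> f, z -> s / _ #: fires at position(s) 9: roadkeatp
surface: roadkeatp


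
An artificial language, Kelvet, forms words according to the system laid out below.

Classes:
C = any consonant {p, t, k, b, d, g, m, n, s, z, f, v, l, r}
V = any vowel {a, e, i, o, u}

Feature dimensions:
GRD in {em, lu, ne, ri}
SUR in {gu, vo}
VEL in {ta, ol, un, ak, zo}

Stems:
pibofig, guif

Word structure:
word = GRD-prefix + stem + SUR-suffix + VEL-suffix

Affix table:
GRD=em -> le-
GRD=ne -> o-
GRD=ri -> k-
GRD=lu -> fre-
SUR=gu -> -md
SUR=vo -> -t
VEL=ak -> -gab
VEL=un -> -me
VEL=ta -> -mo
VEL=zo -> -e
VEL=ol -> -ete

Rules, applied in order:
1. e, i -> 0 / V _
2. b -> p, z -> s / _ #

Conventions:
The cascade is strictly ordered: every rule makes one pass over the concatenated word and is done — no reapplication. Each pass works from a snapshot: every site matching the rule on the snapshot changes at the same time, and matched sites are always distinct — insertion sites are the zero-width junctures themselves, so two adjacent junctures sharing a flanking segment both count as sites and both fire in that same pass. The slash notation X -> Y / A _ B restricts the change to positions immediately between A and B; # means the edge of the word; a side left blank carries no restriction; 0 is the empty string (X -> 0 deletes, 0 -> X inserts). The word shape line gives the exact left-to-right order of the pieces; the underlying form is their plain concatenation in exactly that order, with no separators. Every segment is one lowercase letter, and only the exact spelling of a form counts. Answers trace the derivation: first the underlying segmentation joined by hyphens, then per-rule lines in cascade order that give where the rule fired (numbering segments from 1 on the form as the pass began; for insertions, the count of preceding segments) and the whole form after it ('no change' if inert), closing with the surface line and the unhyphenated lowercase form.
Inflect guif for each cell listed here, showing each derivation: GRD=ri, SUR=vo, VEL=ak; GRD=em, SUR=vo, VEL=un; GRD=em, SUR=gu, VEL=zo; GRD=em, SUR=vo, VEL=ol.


cell GRD=ri, SUR=vo, VEL=ak:
underlying: k-guif-t-gab
1. e, i -> 0 / V _: fires at position(s) 4: kguftgab
2. b -> p, z -> s / _ #: fires at position(s) 8: kguftgap
surface: kguftgap

cell GRD=em, SUR=vo, VEL=un:
underlying: le-guif-t-me
1. e, i -> 0 / V _: fires at position(s) 5: leguftme
2. b -> p, z -> s / _ #: no change
surface: leguftme

cell GRD=em, SUR=gu, VEL=zo:
underlying: le-guif-md-e
1. e, i -> 0 / V _: fires at position(s) 5: legufmde
2. b -> p, z -> s / _ #: no change
surface: legufmde

cell GRD=em, SUR=vo, VEL=ol:
underlying: le-guif-t-ete
1. e, i -> 0 / V _: fires at position(s) 5: leguftete
2. b -> p, z -> s / _ #: no change
surface: leguftete


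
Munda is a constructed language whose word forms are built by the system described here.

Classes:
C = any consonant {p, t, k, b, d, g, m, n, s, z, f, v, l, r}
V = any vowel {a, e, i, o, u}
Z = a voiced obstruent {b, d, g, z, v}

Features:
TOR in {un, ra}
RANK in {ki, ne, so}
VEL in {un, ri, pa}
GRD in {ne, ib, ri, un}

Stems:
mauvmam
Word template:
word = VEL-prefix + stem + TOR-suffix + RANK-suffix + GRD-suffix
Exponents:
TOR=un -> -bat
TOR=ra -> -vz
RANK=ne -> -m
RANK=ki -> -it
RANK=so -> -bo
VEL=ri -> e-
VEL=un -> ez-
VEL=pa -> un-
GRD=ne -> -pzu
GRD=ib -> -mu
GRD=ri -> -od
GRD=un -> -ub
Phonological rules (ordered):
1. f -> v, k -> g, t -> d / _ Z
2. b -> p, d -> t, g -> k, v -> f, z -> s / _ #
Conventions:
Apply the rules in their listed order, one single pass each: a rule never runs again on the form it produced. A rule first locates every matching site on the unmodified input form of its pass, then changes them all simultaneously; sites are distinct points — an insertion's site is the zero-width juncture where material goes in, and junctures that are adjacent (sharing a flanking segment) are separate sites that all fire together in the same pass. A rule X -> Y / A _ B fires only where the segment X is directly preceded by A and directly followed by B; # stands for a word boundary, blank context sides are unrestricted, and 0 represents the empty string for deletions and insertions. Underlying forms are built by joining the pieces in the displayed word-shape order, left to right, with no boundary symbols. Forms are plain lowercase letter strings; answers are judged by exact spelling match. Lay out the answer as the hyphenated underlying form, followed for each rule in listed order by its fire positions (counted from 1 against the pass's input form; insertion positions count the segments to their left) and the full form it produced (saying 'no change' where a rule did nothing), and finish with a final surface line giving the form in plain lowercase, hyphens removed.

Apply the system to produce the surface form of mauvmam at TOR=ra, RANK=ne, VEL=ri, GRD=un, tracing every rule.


underlying: e-mauvmam-vz-m-ub
1. f -> v, k -> g, t -> d / _ Z: no change
2. b -> p, d -> t, g -> k, v -> f, z -> s / _ #: fires at position(s) 13: emauvmamvzmup
surface: emauvmamvzmup


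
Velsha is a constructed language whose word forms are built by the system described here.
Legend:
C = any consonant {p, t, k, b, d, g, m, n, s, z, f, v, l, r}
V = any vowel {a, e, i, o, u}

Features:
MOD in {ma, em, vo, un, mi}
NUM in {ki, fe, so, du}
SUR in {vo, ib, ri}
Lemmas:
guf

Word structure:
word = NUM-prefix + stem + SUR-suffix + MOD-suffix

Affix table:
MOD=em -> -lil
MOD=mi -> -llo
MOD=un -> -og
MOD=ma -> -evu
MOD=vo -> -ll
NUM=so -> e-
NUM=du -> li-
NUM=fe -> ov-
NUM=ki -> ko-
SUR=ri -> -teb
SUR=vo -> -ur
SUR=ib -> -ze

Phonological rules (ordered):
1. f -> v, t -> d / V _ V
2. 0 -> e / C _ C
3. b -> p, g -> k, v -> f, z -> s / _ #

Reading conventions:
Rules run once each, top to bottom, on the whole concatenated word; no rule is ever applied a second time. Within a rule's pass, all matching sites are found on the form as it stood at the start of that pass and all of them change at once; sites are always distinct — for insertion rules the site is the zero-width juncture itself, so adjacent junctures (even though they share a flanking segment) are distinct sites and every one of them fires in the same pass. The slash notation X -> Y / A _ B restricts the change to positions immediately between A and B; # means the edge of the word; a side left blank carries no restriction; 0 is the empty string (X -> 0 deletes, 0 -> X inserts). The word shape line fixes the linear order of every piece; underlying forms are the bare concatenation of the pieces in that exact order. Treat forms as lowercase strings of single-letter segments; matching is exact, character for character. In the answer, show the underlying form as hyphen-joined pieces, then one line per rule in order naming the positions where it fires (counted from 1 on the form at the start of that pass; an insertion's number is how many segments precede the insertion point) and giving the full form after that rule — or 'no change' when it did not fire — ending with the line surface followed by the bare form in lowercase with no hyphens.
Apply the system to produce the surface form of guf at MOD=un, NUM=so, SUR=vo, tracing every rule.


underlying: e-guf-ur-og
1. f -> v, t -> d / V _ V: fires at position(s) 4: eguvurog
2. 0 -> e / C _ C: no change
3. b -> p, g -> k, v -> f, z -> s / _ #: fires at position(s) 8: eguvurok
surface: eguvurok


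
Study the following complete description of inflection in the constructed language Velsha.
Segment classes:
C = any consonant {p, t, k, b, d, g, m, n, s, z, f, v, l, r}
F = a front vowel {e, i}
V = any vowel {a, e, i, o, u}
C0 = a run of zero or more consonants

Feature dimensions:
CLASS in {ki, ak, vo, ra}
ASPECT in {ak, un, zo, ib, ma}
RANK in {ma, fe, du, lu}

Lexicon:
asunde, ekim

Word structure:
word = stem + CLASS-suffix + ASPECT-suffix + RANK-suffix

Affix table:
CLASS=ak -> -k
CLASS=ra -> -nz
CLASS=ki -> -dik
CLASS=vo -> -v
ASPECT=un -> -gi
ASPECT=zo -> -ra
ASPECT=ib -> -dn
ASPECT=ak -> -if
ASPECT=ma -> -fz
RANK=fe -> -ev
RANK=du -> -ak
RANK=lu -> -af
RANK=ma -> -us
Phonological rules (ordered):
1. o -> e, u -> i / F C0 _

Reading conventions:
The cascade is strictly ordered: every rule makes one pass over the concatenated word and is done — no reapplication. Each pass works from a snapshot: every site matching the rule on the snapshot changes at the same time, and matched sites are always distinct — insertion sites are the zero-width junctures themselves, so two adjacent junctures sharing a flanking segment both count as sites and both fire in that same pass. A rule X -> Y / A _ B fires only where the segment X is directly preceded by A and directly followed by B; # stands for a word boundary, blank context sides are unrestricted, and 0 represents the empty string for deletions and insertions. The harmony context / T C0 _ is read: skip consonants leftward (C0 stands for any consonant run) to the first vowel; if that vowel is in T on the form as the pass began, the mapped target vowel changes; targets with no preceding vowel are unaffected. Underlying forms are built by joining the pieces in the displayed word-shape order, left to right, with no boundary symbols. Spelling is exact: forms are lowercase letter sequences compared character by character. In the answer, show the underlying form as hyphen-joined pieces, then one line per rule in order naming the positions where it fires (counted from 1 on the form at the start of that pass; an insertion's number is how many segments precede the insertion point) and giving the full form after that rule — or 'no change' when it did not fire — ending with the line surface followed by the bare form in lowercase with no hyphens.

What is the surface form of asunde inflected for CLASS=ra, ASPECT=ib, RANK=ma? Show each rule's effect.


underlying: asunde-nz-dn-us
1. o -> e, u -> i / F C0 _: fires at position(s) 11: asundenzdnis
surface: asundenzdnis


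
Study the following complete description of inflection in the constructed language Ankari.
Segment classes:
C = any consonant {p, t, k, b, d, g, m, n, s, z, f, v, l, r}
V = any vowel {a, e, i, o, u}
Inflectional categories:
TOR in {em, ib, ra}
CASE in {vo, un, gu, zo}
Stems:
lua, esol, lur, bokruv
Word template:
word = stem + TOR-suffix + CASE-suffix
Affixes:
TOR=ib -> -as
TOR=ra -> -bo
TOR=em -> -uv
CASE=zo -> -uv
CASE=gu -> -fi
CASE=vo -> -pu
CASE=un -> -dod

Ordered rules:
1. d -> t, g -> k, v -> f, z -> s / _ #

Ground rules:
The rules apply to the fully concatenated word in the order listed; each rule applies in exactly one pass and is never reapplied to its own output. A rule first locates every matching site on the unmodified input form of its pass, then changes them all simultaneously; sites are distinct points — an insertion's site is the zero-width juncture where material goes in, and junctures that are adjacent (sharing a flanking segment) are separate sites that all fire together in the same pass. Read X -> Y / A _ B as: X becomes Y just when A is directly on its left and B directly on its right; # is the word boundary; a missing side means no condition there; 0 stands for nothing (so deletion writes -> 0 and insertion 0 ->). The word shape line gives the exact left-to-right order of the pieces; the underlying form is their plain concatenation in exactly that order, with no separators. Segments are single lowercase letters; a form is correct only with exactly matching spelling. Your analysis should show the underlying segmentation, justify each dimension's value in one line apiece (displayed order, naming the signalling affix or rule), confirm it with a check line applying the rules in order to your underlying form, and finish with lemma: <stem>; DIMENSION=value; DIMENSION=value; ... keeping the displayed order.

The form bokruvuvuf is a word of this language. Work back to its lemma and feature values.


underlying: bokruv-uv-uv
TOR=em - signalled by the affix -uv
CASE=zo - signalled by the affix -uv
check: bokruvuvuv -> bokruvuvuf
lemma: bokruv; TOR=em; CASE=zo


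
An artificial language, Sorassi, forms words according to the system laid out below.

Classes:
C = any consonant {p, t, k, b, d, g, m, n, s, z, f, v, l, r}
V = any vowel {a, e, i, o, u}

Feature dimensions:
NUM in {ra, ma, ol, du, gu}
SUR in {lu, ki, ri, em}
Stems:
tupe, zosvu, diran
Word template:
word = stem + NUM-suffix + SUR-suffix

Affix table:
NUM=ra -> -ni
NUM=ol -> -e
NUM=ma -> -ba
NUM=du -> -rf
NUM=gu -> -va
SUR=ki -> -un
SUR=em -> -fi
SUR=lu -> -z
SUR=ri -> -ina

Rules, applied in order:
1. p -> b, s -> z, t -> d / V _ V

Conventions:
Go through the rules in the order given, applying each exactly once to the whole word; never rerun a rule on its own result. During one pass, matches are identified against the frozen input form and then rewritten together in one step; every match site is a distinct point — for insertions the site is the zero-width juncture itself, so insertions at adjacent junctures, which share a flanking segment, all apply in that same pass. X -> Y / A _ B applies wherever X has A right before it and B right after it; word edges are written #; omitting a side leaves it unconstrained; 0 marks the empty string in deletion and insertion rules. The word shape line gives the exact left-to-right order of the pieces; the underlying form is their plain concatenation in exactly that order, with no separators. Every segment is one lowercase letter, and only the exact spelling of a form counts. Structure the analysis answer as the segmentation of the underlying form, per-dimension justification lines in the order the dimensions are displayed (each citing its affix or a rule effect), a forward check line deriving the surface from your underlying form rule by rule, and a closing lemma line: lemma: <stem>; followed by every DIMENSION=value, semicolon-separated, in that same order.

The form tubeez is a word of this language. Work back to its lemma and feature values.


underlying: tupe-e-z
NUM=ol - signalled by the affix -e
SUR=lu - signalled by the affix -z
check: tupeez -> tubeez
lemma: tupe; NUM=ol; SUR=lu


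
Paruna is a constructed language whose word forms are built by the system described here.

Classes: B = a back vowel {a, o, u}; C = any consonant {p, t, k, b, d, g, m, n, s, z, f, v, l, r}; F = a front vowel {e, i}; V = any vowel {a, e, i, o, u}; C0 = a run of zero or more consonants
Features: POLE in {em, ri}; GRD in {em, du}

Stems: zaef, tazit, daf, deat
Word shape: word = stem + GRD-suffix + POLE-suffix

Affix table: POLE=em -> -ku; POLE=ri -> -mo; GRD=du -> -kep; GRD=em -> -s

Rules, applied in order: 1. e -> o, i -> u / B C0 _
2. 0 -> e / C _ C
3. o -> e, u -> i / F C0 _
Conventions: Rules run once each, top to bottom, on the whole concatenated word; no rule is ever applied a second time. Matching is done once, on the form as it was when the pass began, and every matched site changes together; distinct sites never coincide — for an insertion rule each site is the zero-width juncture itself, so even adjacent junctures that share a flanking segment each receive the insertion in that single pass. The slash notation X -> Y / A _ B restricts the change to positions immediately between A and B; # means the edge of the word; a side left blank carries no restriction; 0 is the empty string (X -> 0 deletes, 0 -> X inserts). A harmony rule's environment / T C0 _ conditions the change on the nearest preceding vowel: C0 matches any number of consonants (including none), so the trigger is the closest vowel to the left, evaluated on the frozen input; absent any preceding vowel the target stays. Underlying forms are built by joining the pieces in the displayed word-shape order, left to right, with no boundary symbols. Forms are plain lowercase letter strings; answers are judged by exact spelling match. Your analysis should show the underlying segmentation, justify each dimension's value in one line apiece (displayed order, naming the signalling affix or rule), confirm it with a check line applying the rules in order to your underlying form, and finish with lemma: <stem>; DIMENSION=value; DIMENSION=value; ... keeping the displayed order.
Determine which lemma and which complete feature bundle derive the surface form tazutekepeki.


underlying: tazit-kep-ku
POLE=em - signalled by the affix -ku
GRD=du - signalled by the affix -kep
check: tazitkepku -> tazutkepku -> tazutekepeku -> tazutekepeki
lemma: tazit; POLE=em; GRD=du


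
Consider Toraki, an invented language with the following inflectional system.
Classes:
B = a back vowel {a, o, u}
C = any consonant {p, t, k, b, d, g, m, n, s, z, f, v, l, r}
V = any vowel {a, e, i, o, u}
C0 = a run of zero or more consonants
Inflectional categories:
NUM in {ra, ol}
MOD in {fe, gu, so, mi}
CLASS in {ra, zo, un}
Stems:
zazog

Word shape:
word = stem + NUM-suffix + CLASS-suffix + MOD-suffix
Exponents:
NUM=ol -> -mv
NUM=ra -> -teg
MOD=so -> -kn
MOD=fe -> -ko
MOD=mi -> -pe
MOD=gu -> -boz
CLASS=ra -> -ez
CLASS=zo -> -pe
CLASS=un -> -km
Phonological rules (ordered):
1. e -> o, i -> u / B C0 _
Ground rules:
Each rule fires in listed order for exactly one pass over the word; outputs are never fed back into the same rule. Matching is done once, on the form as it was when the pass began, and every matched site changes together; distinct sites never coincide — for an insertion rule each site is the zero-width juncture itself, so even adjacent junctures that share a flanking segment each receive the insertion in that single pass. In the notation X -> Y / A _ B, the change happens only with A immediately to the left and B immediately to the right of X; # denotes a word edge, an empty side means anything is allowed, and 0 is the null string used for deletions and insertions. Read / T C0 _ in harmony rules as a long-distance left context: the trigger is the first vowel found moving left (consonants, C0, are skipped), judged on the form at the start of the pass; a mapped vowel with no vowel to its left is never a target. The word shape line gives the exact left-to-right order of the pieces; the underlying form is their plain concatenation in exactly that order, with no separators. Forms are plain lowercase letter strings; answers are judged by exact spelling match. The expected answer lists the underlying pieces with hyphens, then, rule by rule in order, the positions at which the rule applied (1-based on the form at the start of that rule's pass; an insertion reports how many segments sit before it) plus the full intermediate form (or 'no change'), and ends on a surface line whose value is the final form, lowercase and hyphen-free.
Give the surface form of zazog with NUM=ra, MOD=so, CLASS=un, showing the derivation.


underlying: zazog-teg-km-kn
1. e -> o, i -> u / B C0 _: fires at position(s) 7: zazogtogkmkn
surface: zazogtogkmkn


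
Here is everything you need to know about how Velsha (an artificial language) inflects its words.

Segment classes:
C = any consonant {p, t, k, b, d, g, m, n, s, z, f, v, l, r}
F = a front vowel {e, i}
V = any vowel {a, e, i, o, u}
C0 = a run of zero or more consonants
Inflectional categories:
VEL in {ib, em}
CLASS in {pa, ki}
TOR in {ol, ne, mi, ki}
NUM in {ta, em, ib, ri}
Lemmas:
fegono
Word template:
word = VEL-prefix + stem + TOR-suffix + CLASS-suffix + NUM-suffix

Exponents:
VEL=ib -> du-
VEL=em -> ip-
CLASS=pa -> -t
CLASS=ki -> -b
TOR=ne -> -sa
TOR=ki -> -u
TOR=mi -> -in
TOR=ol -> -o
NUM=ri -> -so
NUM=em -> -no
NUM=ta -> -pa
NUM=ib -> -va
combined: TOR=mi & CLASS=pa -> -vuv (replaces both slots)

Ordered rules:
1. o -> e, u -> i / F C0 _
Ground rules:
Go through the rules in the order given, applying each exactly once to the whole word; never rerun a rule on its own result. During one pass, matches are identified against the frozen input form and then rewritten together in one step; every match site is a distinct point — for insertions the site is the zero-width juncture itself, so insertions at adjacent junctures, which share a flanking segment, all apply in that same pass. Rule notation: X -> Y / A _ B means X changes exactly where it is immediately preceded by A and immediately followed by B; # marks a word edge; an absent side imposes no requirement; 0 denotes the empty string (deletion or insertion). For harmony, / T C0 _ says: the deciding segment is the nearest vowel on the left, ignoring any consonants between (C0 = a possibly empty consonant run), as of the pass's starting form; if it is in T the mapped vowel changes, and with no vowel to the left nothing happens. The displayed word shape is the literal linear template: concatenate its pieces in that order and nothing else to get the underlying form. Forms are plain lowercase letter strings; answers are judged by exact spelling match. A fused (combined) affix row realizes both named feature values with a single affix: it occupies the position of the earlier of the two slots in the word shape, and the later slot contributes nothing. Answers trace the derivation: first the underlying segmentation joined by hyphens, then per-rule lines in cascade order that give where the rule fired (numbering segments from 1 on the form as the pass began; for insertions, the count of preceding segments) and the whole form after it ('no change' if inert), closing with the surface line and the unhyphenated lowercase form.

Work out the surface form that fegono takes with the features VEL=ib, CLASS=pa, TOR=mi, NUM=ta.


underlying: du-fegono-vuv-pa
1. o -> e, u -> i / F C0 _: fires at position(s) 6: dufegenovuvpa
surface: dufegenovuvpa


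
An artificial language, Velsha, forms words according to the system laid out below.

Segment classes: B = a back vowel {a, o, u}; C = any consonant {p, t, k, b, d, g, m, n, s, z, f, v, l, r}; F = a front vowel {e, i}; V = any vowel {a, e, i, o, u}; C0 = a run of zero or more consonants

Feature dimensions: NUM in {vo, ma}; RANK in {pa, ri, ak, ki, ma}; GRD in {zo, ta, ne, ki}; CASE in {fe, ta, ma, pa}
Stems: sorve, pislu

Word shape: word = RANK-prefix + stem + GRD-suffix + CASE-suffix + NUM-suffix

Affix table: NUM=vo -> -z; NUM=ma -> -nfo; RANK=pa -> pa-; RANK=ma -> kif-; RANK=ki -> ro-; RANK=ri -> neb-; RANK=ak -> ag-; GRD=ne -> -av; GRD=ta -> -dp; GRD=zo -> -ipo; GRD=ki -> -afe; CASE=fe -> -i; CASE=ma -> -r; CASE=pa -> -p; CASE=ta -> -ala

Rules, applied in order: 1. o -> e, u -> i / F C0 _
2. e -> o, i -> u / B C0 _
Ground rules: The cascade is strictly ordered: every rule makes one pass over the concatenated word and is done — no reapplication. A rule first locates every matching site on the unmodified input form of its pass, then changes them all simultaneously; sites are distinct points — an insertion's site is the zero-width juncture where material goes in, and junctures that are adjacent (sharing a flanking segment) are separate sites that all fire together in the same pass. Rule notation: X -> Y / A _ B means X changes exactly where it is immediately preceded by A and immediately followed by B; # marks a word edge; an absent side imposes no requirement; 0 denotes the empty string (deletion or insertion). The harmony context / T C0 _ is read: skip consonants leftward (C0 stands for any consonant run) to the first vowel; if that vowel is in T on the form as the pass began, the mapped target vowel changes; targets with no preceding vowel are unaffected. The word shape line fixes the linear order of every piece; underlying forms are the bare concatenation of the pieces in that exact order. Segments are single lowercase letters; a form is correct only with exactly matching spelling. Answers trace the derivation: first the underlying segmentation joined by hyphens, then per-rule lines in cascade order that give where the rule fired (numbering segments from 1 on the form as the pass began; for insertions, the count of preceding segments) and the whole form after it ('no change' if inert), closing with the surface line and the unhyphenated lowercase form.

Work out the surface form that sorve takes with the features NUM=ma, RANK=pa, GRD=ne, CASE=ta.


underlying: pa-sorve-av-ala-nfo
1. o -> e, u -> i / F C0 _: no change
2. e -> o, i -> u / B C0 _: fires at position(s) 7: pasorvoavalanfo
surface: pasorvoavalanfo


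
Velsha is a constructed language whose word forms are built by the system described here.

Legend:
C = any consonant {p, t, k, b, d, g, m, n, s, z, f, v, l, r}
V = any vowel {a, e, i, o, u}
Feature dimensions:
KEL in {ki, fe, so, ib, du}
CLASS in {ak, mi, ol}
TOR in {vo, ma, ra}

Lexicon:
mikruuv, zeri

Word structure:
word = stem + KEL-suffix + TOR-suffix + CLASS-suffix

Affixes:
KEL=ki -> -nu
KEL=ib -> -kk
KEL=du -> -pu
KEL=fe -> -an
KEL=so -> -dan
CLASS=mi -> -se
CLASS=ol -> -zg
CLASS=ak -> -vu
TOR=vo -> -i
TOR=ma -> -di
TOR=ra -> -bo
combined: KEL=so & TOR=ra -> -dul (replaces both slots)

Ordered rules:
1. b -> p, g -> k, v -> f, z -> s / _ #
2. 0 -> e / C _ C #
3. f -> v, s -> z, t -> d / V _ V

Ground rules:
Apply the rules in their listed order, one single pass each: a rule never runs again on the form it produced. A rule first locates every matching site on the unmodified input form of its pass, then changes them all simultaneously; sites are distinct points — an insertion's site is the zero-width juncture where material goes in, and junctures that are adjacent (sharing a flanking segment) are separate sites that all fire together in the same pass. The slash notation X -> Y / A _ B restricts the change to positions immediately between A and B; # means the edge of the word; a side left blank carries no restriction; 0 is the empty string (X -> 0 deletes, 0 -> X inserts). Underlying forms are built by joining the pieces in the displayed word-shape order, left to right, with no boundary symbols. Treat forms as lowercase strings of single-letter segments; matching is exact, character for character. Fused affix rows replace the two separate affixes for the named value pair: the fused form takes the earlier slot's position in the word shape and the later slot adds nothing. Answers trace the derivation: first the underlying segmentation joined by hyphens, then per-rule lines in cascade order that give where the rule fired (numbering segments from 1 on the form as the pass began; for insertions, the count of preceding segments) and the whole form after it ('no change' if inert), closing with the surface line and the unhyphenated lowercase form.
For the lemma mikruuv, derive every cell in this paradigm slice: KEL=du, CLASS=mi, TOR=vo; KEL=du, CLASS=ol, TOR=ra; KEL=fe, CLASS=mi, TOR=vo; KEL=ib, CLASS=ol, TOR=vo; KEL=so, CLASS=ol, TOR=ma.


cell KEL=du, CLASS=mi, TOR=vo:
underlying: mikruuv-pu-i-se
1. b -> p, g -> k, v -> f, z -> s / _ #: no change
2. 0 -> e / C _ C #: no change
3. f -> v, s -> z, t -> d / V _ V: fires at position(s) 11: mikruuvpuize
surface: mikruuvpuize

cell KEL=du, CLASS=ol, TOR=ra:
underlying: mikruuv-pu-bo-zg
1. b -> p, g -> k, v -> f, z -> s / _ #: fires at position(s) 13: mikruuvpubozk
2. 0 -> e / C _ C #: inserts after position(s) 12: mikruuvpubozek
3. f -> v, s -> z, t -> d / V _ V: no change
surface: mikruuvpubozek

cell KEL=fe, CLASS=mi, TOR=vo:
underlying: mikruuv-an-i-se
1. b -> p, g -> k, v -> f, z -> s / _ #: no change
2. 0 -> e / C _ C #: no change
3. f -> v, s -> z, t -> d / V _ V: fires at position(s) 11: mikruuvanize
surface: mikruuvanize

cell KEL=ib, CLASS=ol, TOR=vo:
underlying: mikruuv-kk-i-zg
1. b -> p, g -> k, v -> f, z -> s / _ #: fires at position(s) 12: mikruuvkkizk
2. 0 -> e / C _ C #: inserts after position(s) 11: mikruuvkkizek
3. f -> v, s -> z, t -> d / V _ V: no change
surface: mikruuvkkizek

cell KEL=so, CLASS=ol, TOR=ma:
underlying: mikruuv-dan-di-zg
1. b -> p, g -> k, v -> f, z -> s / _ #: fires at position(s) 14: mikruuvdandizk
2. 0 -> e / C _ C #: inserts after position(s) 13: mikruuvdandizek
3. f -> v, s -> z, t -> d / V _ V: no change
surface: mikruuvdandizek


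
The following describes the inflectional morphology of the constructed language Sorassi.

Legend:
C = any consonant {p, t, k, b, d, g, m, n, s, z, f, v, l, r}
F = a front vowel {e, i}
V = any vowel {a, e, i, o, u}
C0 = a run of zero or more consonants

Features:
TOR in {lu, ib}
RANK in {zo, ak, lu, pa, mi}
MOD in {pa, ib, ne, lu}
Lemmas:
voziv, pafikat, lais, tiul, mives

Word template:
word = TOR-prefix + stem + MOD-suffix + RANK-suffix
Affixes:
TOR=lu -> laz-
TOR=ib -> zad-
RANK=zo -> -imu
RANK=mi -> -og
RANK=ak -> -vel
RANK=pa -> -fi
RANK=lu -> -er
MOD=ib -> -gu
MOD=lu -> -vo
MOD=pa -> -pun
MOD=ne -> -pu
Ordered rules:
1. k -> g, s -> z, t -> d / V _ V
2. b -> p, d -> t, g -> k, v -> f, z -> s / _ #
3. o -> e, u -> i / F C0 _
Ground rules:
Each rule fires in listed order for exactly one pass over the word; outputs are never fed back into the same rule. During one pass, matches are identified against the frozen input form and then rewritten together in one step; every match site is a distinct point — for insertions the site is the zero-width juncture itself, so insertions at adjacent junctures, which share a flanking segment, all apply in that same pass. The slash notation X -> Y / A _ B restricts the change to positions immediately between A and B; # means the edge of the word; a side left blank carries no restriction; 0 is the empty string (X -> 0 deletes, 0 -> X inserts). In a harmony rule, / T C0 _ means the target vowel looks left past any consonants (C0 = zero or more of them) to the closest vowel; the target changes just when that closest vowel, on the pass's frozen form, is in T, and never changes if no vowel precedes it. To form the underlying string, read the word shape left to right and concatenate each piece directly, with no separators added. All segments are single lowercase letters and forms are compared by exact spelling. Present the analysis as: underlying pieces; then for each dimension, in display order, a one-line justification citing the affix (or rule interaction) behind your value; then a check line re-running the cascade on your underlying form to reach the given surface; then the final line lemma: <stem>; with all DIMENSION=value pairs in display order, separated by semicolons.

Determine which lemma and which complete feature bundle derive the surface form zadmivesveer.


underlying: zad-mives-vo-er
TOR=ib - signalled by the affix zad-
RANK=lu - signalled by the affix -er
MOD=lu - signalled by the affix -vo
check: zadmivesvoer -> zadmivesvoer -> zadmivesvoer -> zadmivesveer
lemma: mives; TOR=ib; RANK=lu; MOD=lu


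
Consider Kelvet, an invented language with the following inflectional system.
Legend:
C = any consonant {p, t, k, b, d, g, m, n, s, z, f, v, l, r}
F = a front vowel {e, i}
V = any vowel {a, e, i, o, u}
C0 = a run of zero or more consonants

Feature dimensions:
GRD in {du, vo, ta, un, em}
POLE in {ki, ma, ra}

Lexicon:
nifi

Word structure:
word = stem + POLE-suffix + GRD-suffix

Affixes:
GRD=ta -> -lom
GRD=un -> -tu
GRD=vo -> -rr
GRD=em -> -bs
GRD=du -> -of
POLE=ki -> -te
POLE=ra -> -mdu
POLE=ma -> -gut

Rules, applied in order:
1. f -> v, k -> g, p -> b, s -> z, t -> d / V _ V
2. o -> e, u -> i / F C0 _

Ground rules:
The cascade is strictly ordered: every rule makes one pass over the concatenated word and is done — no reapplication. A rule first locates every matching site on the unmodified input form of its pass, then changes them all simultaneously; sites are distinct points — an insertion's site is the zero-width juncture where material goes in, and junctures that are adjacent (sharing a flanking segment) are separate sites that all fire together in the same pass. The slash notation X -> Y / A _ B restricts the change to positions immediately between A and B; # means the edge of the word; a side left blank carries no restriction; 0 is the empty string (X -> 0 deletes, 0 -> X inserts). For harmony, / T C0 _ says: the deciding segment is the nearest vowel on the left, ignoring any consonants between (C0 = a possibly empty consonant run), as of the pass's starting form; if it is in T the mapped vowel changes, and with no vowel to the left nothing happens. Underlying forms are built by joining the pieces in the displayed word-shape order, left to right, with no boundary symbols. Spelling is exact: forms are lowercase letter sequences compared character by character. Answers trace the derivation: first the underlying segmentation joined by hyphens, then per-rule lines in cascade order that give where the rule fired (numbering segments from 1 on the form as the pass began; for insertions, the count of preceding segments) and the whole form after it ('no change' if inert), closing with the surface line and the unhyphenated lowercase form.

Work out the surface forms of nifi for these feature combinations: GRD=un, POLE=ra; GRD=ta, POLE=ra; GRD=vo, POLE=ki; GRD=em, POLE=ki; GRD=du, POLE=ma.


cell GRD=un, POLE=ra:
underlying: nifi-mdu-tu
1. f -> v, k -> g, p -> b, s -> z, t -> d / V _ V: fires at position(s) 3, 8: nivimdudu
2. o -> e, u -> i / F C0 _: fires at position(s) 7: nivimdidu
surface: nivimdidu

cell GRD=ta, POLE=ra:
underlying: nifi-mdu-lom
1. f -> v, k -> g, p -> b, s -> z, t -> d / V _ V: fires at position(s) 3: nivimdulom
2. o -> e, u -> i / F C0 _: fires at position(s) 7: nivimdilom
surface: nivimdilom

cell GRD=vo, POLE=ki:
underlying: nifi-te-rr
1. f -> v, k -> g, p -> b, s -> z, t -> d / V _ V: fires at position(s) 3, 5: nividerr
2. o -> e, u -> i / F C0 _: no change
surface: nividerr

cell GRD=em, POLE=ki:
underlying: nifi-te-bs
1. f -> v, k -> g, p -> b, s -> z, t -> d / V _ V: fires at position(s) 3, 5: nividebs
2. o -> e, u -> i / F C0 _: no change
surface: nividebs

cell GRD=du, POLE=ma:
underlying: nifi-gut-of
1. f -> v, k -> g, p -> b, s -> z, t -> d / V _ V: fires at position(s) 3, 7: nivigudof
2. o -> e, u -> i / F C0 _: fires at position(s) 6: nivigidof
surface: nivigidof


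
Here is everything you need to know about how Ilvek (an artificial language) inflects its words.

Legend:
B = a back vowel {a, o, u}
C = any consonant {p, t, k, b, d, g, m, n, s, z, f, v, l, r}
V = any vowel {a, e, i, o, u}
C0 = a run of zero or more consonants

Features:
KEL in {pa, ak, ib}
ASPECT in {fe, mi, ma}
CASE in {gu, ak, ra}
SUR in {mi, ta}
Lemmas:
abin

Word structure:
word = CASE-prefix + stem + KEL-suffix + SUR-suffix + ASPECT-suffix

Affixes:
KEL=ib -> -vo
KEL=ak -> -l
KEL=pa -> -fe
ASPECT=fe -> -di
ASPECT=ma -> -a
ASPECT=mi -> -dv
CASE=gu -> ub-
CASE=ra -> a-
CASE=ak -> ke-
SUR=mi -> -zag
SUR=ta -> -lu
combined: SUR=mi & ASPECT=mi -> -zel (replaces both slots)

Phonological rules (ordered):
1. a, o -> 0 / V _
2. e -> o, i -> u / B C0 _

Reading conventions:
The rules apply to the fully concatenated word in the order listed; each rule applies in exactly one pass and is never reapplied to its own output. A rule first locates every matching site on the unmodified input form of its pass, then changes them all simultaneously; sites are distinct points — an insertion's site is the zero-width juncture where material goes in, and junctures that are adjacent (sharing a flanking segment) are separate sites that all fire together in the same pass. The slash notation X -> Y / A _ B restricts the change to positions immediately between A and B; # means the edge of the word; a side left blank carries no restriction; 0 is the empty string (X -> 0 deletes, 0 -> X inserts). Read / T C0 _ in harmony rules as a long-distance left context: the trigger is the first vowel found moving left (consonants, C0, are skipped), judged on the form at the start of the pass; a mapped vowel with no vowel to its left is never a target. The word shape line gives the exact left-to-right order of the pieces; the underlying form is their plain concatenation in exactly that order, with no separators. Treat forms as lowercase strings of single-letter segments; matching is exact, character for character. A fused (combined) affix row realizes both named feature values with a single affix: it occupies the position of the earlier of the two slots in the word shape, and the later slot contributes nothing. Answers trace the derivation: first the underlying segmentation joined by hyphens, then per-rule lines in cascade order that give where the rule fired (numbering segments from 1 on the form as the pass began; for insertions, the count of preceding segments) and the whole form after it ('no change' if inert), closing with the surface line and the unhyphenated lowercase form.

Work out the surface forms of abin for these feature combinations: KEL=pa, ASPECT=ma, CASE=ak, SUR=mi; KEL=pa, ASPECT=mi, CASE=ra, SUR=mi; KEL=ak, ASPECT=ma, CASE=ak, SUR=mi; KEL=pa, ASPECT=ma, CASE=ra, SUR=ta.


cell KEL=pa, ASPECT=ma, CASE=ak, SUR=mi:
underlying: ke-abin-fe-zag-a
1. a, o -> 0 / V _: fires at position(s) 3: kebinfezaga
2. e -> o, i -> u / B C0 _: no change
surface: kebinfezaga

cell KEL=pa, ASPECT=mi, CASE=ra, SUR=mi:
underlying: a-abin-fe-zel
1. a, o -> 0 / V _: fires at position(s) 2: abinfezel
2. e -> o, i -> u / B C0 _: fires at position(s) 3: abunfezel
surface: abunfezel

cell KEL=ak, ASPECT=ma, CASE=ak, SUR=mi:
underlying: ke-abin-l-zag-a
1. a, o -> 0 / V _: fires at position(s) 3: kebinlzaga
2. e -> o, i -> u / B C0 _: no change
surface: kebinlzaga

cell KEL=pa, ASPECT=ma, CASE=ra, SUR=ta:
underlying: a-abin-fe-lu-a
1. a, o -> 0 / V _: fires at position(s) 2, 10: abinfelu
2. e -> o, i -> u / B C0 _: fires at position(s) 3: abunfelu
surface: abunfelu


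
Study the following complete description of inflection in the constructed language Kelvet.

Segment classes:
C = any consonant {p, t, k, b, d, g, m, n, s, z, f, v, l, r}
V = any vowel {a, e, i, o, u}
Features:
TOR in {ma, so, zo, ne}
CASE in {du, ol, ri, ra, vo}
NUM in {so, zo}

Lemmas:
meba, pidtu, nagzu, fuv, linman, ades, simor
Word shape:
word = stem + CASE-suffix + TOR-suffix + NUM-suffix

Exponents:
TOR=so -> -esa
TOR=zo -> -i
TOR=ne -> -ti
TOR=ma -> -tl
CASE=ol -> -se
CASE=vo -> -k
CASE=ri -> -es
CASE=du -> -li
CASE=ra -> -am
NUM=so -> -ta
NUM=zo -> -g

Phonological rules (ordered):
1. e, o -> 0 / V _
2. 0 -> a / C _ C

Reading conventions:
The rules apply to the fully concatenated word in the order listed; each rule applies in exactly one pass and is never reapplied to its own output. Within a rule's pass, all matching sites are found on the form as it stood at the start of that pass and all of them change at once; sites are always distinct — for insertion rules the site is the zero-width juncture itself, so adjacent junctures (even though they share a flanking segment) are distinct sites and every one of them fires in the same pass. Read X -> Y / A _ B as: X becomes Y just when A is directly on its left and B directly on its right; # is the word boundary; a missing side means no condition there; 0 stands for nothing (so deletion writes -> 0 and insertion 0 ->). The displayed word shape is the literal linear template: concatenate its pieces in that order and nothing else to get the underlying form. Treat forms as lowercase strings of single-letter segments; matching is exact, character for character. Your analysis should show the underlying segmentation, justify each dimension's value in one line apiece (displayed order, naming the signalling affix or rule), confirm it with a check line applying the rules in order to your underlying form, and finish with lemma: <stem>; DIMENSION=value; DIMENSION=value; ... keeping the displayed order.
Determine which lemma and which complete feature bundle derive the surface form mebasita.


underlying: meba-es-i-ta
TOR=zo - signalled by the affix -i
CASE=ri - signalled by the affix -es
NUM=so - signalled by the affix -ta
check: mebaesita -> mebasita -> mebasita
lemma: meba; TOR=zo; CASE=ri; NUM=so
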